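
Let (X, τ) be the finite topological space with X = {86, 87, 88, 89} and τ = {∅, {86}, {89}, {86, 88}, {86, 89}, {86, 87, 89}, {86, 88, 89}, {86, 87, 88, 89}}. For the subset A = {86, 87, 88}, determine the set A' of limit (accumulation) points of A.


A' = {87, 88}

For each x ∈ X, list the open sets U ∈ τ with x ∈ U, then check whether U ∩ (A ∖ {x}) ≠ ∅ for every such U.
  x = 86: open {86} ∋ x has {86} ∩ (A ∖ {86}) = ∅, so x is NOT a limit point.
  x = 87: opens ∋ x are {86, 87, 89}, {86, 87, 88, 89}; each meets A ∖ {87}, so x IS a limit point.
  x = 88: opens ∋ x are {86, 88}, {86, 88, 89}, {86, 87, 88, 89}; each meets A ∖ {88}, so x IS a limit point.
  x = 89: open {89} ∋ x has {89} ∩ (A ∖ {89}) = ∅, so x is NOT a limit point.
Collecting: A' = {87, 88}.


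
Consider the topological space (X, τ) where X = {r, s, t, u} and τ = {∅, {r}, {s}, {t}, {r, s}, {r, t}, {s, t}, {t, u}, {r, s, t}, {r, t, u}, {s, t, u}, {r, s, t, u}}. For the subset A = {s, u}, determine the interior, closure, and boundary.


int(A) = {s}, cl(A) = {s, u}, ∂A = {u}.

Closed sets in (X, τ) are complements of opens:
  closed(X, τ) = {∅, {r}, {s}, {u}, {r, s}, {r, u}, {s, u}, {t, u}, {r, s, u}, {r, t, u}, {s, t, u}, {r, s, t, u}}.
int(A) = ⋃ {U ∈ τ : U ⊆ A}. Opens contained in A: ∅, {s}.
Taking the union of these: int(A) = {s}.
cl(A) = ⋂ {C closed : A ⊆ C}. Closed sets containing A: {s, u}, {r, s, u}, {s, t, u}, {r, s, t, u}.
Intersecting these: cl(A) = {s, u}.
∂A = cl(A) ∖ int(A) = {s, u} ∖ {s} = {u}.


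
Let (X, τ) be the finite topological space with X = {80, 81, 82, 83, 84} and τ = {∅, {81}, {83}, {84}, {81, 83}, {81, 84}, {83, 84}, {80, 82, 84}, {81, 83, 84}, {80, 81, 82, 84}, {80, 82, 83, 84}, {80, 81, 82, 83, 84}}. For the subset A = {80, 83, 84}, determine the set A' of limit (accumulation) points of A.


A' = {80, 82}

For each x ∈ X, list the open sets U ∈ τ with x ∈ U, then check whether U ∩ (A ∖ {x}) ≠ ∅ for every such U.
  x = 80: opens ∋ x are {80, 82, 84}, {80, 81, 82, 84}, {80, 82, 83, 84}, {80, 81, 82, 83, 84}; each meets A ∖ {80}, so x IS a limit point.
  x = 81: open {81} ∋ x has {81} ∩ (A ∖ {81}) = ∅, so x is NOT a limit point.
  x = 82: opens ∋ x are {80, 82, 84}, {80, 81, 82, 84}, {80, 82, 83, 84}, {80, 81, 82, 83, 84}; each meets A ∖ {82}, so x IS a limit point.
  x = 83: open {83} ∋ x has {83} ∩ (A ∖ {83}) = ∅, so x is NOT a limit point.
  x = 84: open {84} ∋ x has {84} ∩ (A ∖ {84}) = ∅, so x is NOT a limit point.
Collecting: A' = {80, 82}.


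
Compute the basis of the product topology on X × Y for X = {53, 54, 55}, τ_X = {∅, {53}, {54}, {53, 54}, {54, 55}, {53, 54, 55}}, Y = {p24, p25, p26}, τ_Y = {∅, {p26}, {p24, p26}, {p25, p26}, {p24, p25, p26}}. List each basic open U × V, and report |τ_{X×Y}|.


Basis B = {∅ × ∅, {53} × {p26}, {54} × {p26}, {53} × {p24, p26}, {53} × {p25, p26}, {53, 54} × {p26}, {54} × {p24, p26}, {54} × {p25, p26}, {54, 55} × {p26}, {53} × {p24, p25, p26}, {53, 54, 55} × {p26}, {54} × {p24, p25, p26}, {53, 54} × {p24, p26}, {53, 54} × {p25, p26}, {54, 55} × {p24, p26}, {54, 55} × {p25, p26}, {53, 54} × {p24, p25, p26}, {53, 54, 55} × {p24, p26}, {53, 54, 55} × {p25, p26}, {54, 55} × {p24, p25, p26}, {53, 54, 55} × {p24, p25, p26}}; |τ_{X×Y}| = 70.

Enumerate products U × V with U ∈ τ_X, V ∈ τ_Y (deduplicated):
  ∅ × ∅ = {} (∅)
  {53} × {p26} = {(53,p26)}
  {54} × {p26} = {(54,p26)}
  {53} × {p24, p26} = {(53,p24), (53,p26)}
  {53} × {p25, p26} = {(53,p25), (53,p26)}
  {53, 54} × {p26} = {(53,p26), (54,p26)}
  {54} × {p24, p26} = {(54,p24), (54,p26)}
  {54} × {p25, p26} = {(54,p25), (54,p26)}
  {54, 55} × {p26} = {(54,p26), (55,p26)}
  {53} × {p24, p25, p26} = {(53,p24), (53,p25), (53,p26)}
  {53, 54, 55} × {p26} = {(53,p26), (54,p26), (55,p26)}
  {54} × {p24, p25, p26} = {(54,p24), (54,p25), (54,p26)}
  {53, 54} × {p24, p26} = {(53,p24), (53,p26), (54,p24), (54,p26)}
  {53, 54} × {p25, p26} = {(53,p25), (53,p26), (54,p25), (54,p26)}
  {54, 55} × {p24, p26} = {(54,p24), (54,p26), (55,p24), (55,p26)}
  {54, 55} × {p25, p26} = {(54,p25), (54,p26), (55,p25), (55,p26)}
  {53, 54} × {p24, p25, p26} = {(53,p24), (53,p25), (53,p26), (54,p24), (54,p25), (54,p26)}
  {53, 54, 55} × {p24, p26} = {(53,p24), (53,p26), (54,p24), (54,p26), (55,p24), (55,p26)}
  {53, 54, 55} × {p25, p26} = {(53,p25), (53,p26), (54,p25), (54,p26), (55,p25), (55,p26)}
  {54, 55} × {p24, p25, p26} = {(54,p24), (54,p25), (54,p26), (55,p24), (55,p25), (55,p26)}
  {53, 54, 55} × {p24, p25, p26} = {(53,p24), (53,p25), (53,p26), (54,p24), (54,p25), (54,p26), (55,p24), (55,p25), (55,p26)}
These 21 distinct sets form the basis B.
Close under arbitrary unions to get τ_{X×Y}; counting gives |τ_{X×Y}| = 70.


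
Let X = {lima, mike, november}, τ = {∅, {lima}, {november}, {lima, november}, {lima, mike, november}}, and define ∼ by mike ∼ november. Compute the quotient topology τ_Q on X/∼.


X/∼ = {[lima], [mike=november]}; |τ_Q| = 3.

Equivalence classes: [lima], [mike=november].
Quotient map π: X → X/∼ sends lima ↦ [lima], mike ↦ [mike=november], november ↦ [mike=november].
For each subset V ⊆ X/∼, compute π^{-1}(V) ⊆ X and check whether π^{-1}(V) ∈ τ. V is open in τ_Q iff π^{-1}(V) ∈ τ.
  V = {}: π^{-1}(V) = ∅ ∈ τ ✓.
  V = {[lima]}: π^{-1}(V) = {lima} ∈ τ ✓.
  V = {[mike=november]}: π^{-1}(V) = {mike, november} ∉ τ ✗.
  V = {[lima], [mike=november]}: π^{-1}(V) = {lima, mike, november} ∈ τ ✓.
Open sets in the quotient: τ_Q = {{}, {[lima]}, {[lima], [mike=november]}} (3 elements).


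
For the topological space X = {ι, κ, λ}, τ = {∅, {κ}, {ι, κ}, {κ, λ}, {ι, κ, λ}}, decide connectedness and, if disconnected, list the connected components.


(X, τ) is connected.

Find clopen sets (U ∈ τ with X ∖ U ∈ τ):
  U = ∅, X ∖ U = {ι, κ, λ} — both open, so U is clopen.
  U = {ι, κ, λ}, X ∖ U = ∅ — both open, so U is clopen.
Only trivial clopens (∅ and X) exist, so (X, τ) is connected.
Compute connected components by grouping points that agree on all clopens:
  component: {ι, κ, λ}


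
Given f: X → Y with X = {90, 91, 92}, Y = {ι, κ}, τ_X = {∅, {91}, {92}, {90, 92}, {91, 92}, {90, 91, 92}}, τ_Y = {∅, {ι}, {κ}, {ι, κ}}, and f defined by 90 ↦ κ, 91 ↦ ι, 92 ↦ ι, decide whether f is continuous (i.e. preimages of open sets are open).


f is NOT continuous.

Compute f^{-1}(U) for each U ∈ τ_Y:
  U = ∅: f^{-1}(U) = ∅ ∈ τ_X ✓.
  U = {ι}: f^{-1}(U) = {91, 92} ∈ τ_X ✓.
  U = {κ}: f^{-1}(U) = {90} ∉ τ_X ✗.
  U = {ι, κ}: f^{-1}(U) = {90, 91, 92} ∈ τ_X ✓.
Found U = {κ} with f^{-1}(U) = {90} not in τ_X. Therefore f is NOT continuous.


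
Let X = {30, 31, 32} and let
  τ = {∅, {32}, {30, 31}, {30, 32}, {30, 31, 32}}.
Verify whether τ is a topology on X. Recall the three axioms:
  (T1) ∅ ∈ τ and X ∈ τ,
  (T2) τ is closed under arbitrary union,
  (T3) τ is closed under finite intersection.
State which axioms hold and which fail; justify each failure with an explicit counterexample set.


τ is NOT a topology on X.

Axiom (T1): ∅ ∈ τ? Yes; X ∈ τ? Yes.
Axiom (T2/T3): check pairwise unions and intersections of members of τ.
Counterexample for (T3): {30, 31} ∩ {30, 32} = {30} ∉ τ. Therefore τ is NOT a topology.


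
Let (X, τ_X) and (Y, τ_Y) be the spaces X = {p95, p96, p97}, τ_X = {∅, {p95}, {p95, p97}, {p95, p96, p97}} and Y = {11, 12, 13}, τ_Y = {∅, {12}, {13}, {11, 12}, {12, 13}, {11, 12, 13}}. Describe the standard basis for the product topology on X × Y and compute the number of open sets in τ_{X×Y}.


Basis B = {∅ × ∅, {p95} × {12}, {p95} × {13}, {p95} × {11, 12}, {p95} × {12, 13}, {p95, p97} × {12}, {p95, p97} × {13}, {p95} × {11, 12, 13}, {p95, p96, p97} × {12}, {p95, p96, p97} × {13}, {p95, p97} × {11, 12}, {p95, p97} × {12, 13}, {p95, p97} × {11, 12, 13}, {p95, p96, p97} × {11, 12}, {p95, p96, p97} × {12, 13}, {p95, p96, p97} × {11, 12, 13}}; |τ_{X×Y}| = 40.

Enumerate products U × V with U ∈ τ_X, V ∈ τ_Y (deduplicated):
  ∅ × ∅ = {} (∅)
  {p95} × {12} = {(p95,12)}
  {p95} × {13} = {(p95,13)}
  {p95} × {11, 12} = {(p95,11), (p95,12)}
  {p95} × {12, 13} = {(p95,12), (p95,13)}
  {p95, p97} × {12} = {(p95,12), (p97,12)}
  {p95, p97} × {13} = {(p95,13), (p97,13)}
  {p95} × {11, 12, 13} = {(p95,11), (p95,12), (p95,13)}
  {p95, p96, p97} × {12} = {(p95,12), (p96,12), (p97,12)}
  {p95, p96, p97} × {13} = {(p95,13), (p96,13), (p97,13)}
  {p95, p97} × {11, 12} = {(p95,11), (p95,12), (p97,11), (p97,12)}
  {p95, p97} × {12, 13} = {(p95,12), (p95,13), (p97,12), (p97,13)}
  {p95, p97} × {11, 12, 13} = {(p95,11), (p95,12), (p95,13), (p97,11), (p97,12), (p97,13)}
  {p95, p96, p97} × {11, 12} = {(p95,11), (p95,12), (p96,11), (p96,12), (p97,11), (p97,12)}
  {p95, p96, p97} × {12, 13} = {(p95,12), (p95,13), (p96,12), (p96,13), (p97,12), (p97,13)}
  {p95, p96, p97} × {11, 12, 13} = {(p95,11), (p95,12), (p95,13), (p96,11), (p96,12), (p96,13), (p97,11), (p97,12), (p97,13)}
These 16 distinct sets form the basis B.
Close under arbitrary unions to get τ_{X×Y}; counting gives |τ_{X×Y}| = 40.


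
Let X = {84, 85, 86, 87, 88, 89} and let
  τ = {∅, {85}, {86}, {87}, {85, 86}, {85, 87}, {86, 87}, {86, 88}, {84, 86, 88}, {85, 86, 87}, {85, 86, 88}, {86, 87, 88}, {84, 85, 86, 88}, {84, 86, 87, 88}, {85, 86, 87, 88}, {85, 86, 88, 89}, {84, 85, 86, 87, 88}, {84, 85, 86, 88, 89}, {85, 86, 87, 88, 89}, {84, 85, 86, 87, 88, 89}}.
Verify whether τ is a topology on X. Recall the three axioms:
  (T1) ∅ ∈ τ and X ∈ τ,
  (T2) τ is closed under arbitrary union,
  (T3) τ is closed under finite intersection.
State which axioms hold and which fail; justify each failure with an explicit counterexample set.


τ IS a topology on X.

Axiom (T1): ∅ ∈ τ? Yes; X ∈ τ? Yes.
Axiom (T2/T3): check pairwise unions and intersections of members of τ.
All pairwise intersections and unions checked — each lies in τ. Therefore τ satisfies (T1), (T2), (T3): it IS a topology on X.


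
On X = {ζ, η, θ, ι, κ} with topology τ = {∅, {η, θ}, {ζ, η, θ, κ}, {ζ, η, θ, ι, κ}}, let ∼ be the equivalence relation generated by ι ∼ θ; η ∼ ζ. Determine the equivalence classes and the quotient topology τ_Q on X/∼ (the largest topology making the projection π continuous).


X/∼ = {[ζ=η], [θ=ι], [κ]}; |τ_Q| = 2.

Equivalence classes: [ζ=η], [θ=ι], [κ].
Quotient map π: X → X/∼ sends ζ ↦ [ζ=η], η ↦ [ζ=η], θ ↦ [θ=ι], ι ↦ [θ=ι], κ ↦ [κ].
For each subset V ⊆ X/∼, compute π^{-1}(V) ⊆ X and check whether π^{-1}(V) ∈ τ. V is open in τ_Q iff π^{-1}(V) ∈ τ.
  V = {}: π^{-1}(V) = ∅ ∈ τ ✓.
  V = {[ζ=η]}: π^{-1}(V) = {ζ, η} ∉ τ ✗.
  V = {[θ=ι]}: π^{-1}(V) = {θ, ι} ∉ τ ✗.
  V = {[ζ=η], [θ=ι]}: π^{-1}(V) = {ζ, η, θ, ι} ∉ τ ✗.
  V = {[κ]}: π^{-1}(V) = {κ} ∉ τ ✗.
  V = {[ζ=η], [κ]}: π^{-1}(V) = {ζ, η, κ} ∉ τ ✗.
  V = {[θ=ι], [κ]}: π^{-1}(V) = {θ, ι, κ} ∉ τ ✗.
  V = {[ζ=η], [θ=ι], [κ]}: π^{-1}(V) = {ζ, η, θ, ι, κ} ∈ τ ✓.
Open sets in the quotient: τ_Q = {{}, {[ζ=η], [θ=ι], [κ]}} (2 elements).


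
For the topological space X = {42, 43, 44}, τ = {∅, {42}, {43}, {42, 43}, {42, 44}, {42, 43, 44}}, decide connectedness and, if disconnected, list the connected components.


(X, τ) is disconnected; components = [{43}, {42, 44}].

Find clopen sets (U ∈ τ with X ∖ U ∈ τ):
  U = ∅, X ∖ U = {42, 43, 44} — both open, so U is clopen.
  U = {43}, X ∖ U = {42, 44} — both open, so U is clopen.
  U = {42, 44}, X ∖ U = {43} — both open, so U is clopen.
  U = {42, 43, 44}, X ∖ U = ∅ — both open, so U is clopen.
Nontrivial clopen(s) exist: e.g. {42, 44}. So (X, τ) is disconnected.
Compute connected components by grouping points that agree on all clopens:
  component: {43}
  component: {42, 44}


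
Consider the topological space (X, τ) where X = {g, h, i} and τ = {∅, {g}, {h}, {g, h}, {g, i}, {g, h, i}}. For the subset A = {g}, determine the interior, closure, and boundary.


int(A) = {g}, cl(A) = {g, i}, ∂A = {i}.

Closed sets in (X, τ) are complements of opens:
  closed(X, τ) = {∅, {h}, {i}, {g, i}, {h, i}, {g, h, i}}.
int(A) = ⋃ {U ∈ τ : U ⊆ A}. Opens contained in A: ∅, {g}.
Taking the union of these: int(A) = {g}.
cl(A) = ⋂ {C closed : A ⊆ C}. Closed sets containing A: {g, i}, {g, h, i}.
Intersecting these: cl(A) = {g, i}.
∂A = cl(A) ∖ int(A) = {g, i} ∖ {g} = {i}.


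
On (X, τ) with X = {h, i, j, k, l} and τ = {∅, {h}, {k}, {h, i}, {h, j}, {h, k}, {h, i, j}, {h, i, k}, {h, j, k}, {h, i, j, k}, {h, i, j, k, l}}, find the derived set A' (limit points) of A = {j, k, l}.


A' = {l}

For each x ∈ X, list the open sets U ∈ τ with x ∈ U, then check whether U ∩ (A ∖ {x}) ≠ ∅ for every such U.
  x = h: open {h} ∋ x has {h} ∩ (A ∖ {h}) = ∅, so x is NOT a limit point.
  x = i: open {h, i} ∋ x has {h, i} ∩ (A ∖ {i}) = ∅, so x is NOT a limit point.
  x = j: open {h, j} ∋ x has {h, j} ∩ (A ∖ {j}) = ∅, so x is NOT a limit point.
  x = k: open {k} ∋ x has {k} ∩ (A ∖ {k}) = ∅, so x is NOT a limit point.
  x = l: opens ∋ x are {h, i, j, k, l}; each meets A ∖ {l}, so x IS a limit point.
Collecting: A' = {l}.


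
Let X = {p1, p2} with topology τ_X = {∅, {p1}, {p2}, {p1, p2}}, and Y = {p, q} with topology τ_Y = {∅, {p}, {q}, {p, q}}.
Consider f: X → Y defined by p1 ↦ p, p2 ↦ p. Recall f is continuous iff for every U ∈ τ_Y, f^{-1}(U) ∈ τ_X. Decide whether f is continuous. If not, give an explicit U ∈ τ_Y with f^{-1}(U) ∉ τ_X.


f IS continuous.

Compute f^{-1}(U) for each U ∈ τ_Y:
  U = ∅: f^{-1}(U) = ∅ ∈ τ_X ✓.
  U = {p}: f^{-1}(U) = {p1, p2} ∈ τ_X ✓.
  U = {q}: f^{-1}(U) = ∅ ∈ τ_X ✓.
  U = {p, q}: f^{-1}(U) = {p1, p2} ∈ τ_X ✓.
Every preimage lies in τ_X, so f IS continuous.


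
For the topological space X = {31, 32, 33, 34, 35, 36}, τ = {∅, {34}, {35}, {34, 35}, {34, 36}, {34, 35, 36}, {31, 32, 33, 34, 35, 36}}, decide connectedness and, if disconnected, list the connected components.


(X, τ) is connected.

Find clopen sets (U ∈ τ with X ∖ U ∈ τ):
  U = ∅, X ∖ U = {31, 32, 33, 34, 35, 36} — both open, so U is clopen.
  U = {31, 32, 33, 34, 35, 36}, X ∖ U = ∅ — both open, so U is clopen.
Only trivial clopens (∅ and X) exist, so (X, τ) is connected.
Compute connected components by grouping points that agree on all clopens:
  component: {31, 32, 33, 34, 35, 36}


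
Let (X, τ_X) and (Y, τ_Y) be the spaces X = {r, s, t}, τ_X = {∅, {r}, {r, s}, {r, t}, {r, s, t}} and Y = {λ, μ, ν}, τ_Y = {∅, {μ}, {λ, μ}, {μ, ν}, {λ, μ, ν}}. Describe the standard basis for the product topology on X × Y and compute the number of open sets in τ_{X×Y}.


Basis B = {∅ × ∅, {r} × {μ}, {r} × {λ, μ}, {r} × {μ, ν}, {r, s} × {μ}, {r, t} × {μ}, {r} × {λ, μ, ν}, {r, s, t} × {μ}, {r, s} × {λ, μ}, {r, t} × {λ, μ}, {r, s} × {μ, ν}, {r, t} × {μ, ν}, {r, s} × {λ, μ, ν}, {r, t} × {λ, μ, ν}, {r, s, t} × {λ, μ}, {r, s, t} × {μ, ν}, {r, s, t} × {λ, μ, ν}}; |τ_{X×Y}| = 48.

Enumerate products U × V with U ∈ τ_X, V ∈ τ_Y (deduplicated):
  ∅ × ∅ = {} (∅)
  {r} × {μ} = {(r,μ)}
  {r} × {λ, μ} = {(r,λ), (r,μ)}
  {r} × {μ, ν} = {(r,μ), (r,ν)}
  {r, s} × {μ} = {(r,μ), (s,μ)}
  {r, t} × {μ} = {(r,μ), (t,μ)}
  {r} × {λ, μ, ν} = {(r,λ), (r,μ), (r,ν)}
  {r, s, t} × {μ} = {(r,μ), (s,μ), (t,μ)}
  {r, s} × {λ, μ} = {(r,λ), (r,μ), (s,λ), (s,μ)}
  {r, t} × {λ, μ} = {(r,λ), (r,μ), (t,λ), (t,μ)}
  {r, s} × {μ, ν} = {(r,μ), (r,ν), (s,μ), (s,ν)}
  {r, t} × {μ, ν} = {(r,μ), (r,ν), (t,μ), (t,ν)}
  {r, s} × {λ, μ, ν} = {(r,λ), (r,μ), (r,ν), (s,λ), (s,μ), (s,ν)}
  {r, t} × {λ, μ, ν} = {(r,λ), (r,μ), (r,ν), (t,λ), (t,μ), (t,ν)}
  {r, s, t} × {λ, μ} = {(r,λ), (r,μ), (s,λ), (s,μ), (t,λ), (t,μ)}
  {r, s, t} × {μ, ν} = {(r,μ), (r,ν), (s,μ), (s,ν), (t,μ), (t,ν)}
  {r, s, t} × {λ, μ, ν} = {(r,λ), (r,μ), (r,ν), (s,λ), (s,μ), (s,ν), (t,λ), (t,μ), (t,ν)}
These 17 distinct sets form the basis B.
Close under arbitrary unions to get τ_{X×Y}; counting gives |τ_{X×Y}| = 48.


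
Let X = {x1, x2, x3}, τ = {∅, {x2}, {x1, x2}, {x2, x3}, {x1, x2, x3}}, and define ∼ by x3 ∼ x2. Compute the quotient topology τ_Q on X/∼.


X/∼ = {[x1], [x2=x3]}; |τ_Q| = 3.

Equivalence classes: [x1], [x2=x3].
Quotient map π: X → X/∼ sends x1 ↦ [x1], x2 ↦ [x2=x3], x3 ↦ [x2=x3].
For each subset V ⊆ X/∼, compute π^{-1}(V) ⊆ X and check whether π^{-1}(V) ∈ τ. V is open in τ_Q iff π^{-1}(V) ∈ τ.
  V = {}: π^{-1}(V) = ∅ ∈ τ ✓.
  V = {[x1]}: π^{-1}(V) = {x1} ∉ τ ✗.
  V = {[x2=x3]}: π^{-1}(V) = {x2, x3} ∈ τ ✓.
  V = {[x1], [x2=x3]}: π^{-1}(V) = {x1, x2, x3} ∈ τ ✓.
Open sets in the quotient: τ_Q = {{}, {[x2=x3]}, {[x1], [x2=x3]}} (3 elements).


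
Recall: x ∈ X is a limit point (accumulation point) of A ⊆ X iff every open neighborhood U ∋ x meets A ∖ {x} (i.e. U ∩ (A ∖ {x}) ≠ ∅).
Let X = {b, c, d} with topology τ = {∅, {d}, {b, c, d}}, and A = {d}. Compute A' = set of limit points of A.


A' = {b, c}

For each x ∈ X, list the open sets U ∈ τ with x ∈ U, then check whether U ∩ (A ∖ {x}) ≠ ∅ for every such U.
  x = b: opens ∋ x are {b, c, d}; each meets A ∖ {b}, so x IS a limit point.
  x = c: opens ∋ x are {b, c, d}; each meets A ∖ {c}, so x IS a limit point.
  x = d: open {d} ∋ x has {d} ∩ (A ∖ {d}) = ∅, so x is NOT a limit point.
Collecting: A' = {b, c}.


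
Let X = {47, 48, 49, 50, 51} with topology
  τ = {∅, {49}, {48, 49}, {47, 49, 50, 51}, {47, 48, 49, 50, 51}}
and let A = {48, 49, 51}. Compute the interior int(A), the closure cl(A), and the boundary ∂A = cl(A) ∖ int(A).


int(A) = {48, 49}, cl(A) = {47, 48, 49, 50, 51}, ∂A = {47, 50, 51}.

Closed sets in (X, τ) are complements of opens:
  closed(X, τ) = {∅, {48}, {47, 50, 51}, {47, 48, 50, 51}, {47, 48, 49, 50, 51}}.
int(A) = ⋃ {U ∈ τ : U ⊆ A}. Opens contained in A: ∅, {49}, {48, 49}.
Taking the union of these: int(A) = {48, 49}.
cl(A) = ⋂ {C closed : A ⊆ C}. Closed sets containing A: {47, 48, 49, 50, 51}.
Intersecting these: cl(A) = {47, 48, 49, 50, 51}.
∂A = cl(A) ∖ int(A) = {47, 48, 49, 50, 51} ∖ {48, 49} = {47, 50, 51}.


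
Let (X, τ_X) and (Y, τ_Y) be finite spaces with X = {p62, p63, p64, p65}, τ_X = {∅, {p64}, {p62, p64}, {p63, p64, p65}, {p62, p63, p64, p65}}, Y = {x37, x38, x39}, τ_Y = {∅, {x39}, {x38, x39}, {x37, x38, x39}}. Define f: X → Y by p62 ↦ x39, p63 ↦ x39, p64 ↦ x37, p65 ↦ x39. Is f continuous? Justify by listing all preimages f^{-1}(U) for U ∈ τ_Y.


f is NOT continuous.

Compute f^{-1}(U) for each U ∈ τ_Y:
  U = ∅: f^{-1}(U) = ∅ ∈ τ_X ✓.
  U = {x39}: f^{-1}(U) = {p62, p63, p65} ∉ τ_X ✗.
  U = {x38, x39}: f^{-1}(U) = {p62, p63, p65} ∉ τ_X ✗.
  U = {x37, x38, x39}: f^{-1}(U) = {p62, p63, p64, p65} ∈ τ_X ✓.
Found U = {x39} with f^{-1}(U) = {p62, p63, p65} not in τ_X. Therefore f is NOT continuous.


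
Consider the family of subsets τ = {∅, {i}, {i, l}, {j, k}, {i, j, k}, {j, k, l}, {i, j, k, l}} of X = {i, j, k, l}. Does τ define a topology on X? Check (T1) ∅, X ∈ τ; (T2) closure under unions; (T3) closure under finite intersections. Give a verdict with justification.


τ is NOT a topology on X.

Axiom (T1): ∅ ∈ τ? Yes; X ∈ τ? Yes.
Axiom (T2/T3): check pairwise unions and intersections of members of τ.
Counterexample for (T3): {i, l} ∩ {j, k, l} = {l} ∉ τ. Therefore τ is NOT a topology.


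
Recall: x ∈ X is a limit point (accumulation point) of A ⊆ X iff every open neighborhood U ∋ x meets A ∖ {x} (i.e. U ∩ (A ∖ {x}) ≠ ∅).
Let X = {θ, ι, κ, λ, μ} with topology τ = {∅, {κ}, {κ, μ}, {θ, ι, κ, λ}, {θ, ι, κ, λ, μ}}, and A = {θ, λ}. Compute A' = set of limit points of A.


A' = {θ, ι, λ}

For each x ∈ X, list the open sets U ∈ τ with x ∈ U, then check whether U ∩ (A ∖ {x}) ≠ ∅ for every such U.
  x = θ: opens ∋ x are {θ, ι, κ, λ}, {θ, ι, κ, λ, μ}; each meets A ∖ {θ}, so x IS a limit point.
  x = ι: opens ∋ x are {θ, ι, κ, λ}, {θ, ι, κ, λ, μ}; each meets A ∖ {ι}, so x IS a limit point.
  x = κ: open {κ} ∋ x has {κ} ∩ (A ∖ {κ}) = ∅, so x is NOT a limit point.
  x = λ: opens ∋ x are {θ, ι, κ, λ}, {θ, ι, κ, λ, μ}; each meets A ∖ {λ}, so x IS a limit point.
  x = μ: open {κ, μ} ∋ x has {κ, μ} ∩ (A ∖ {μ}) = ∅, so x is NOT a limit point.
Collecting: A' = {θ, ι, λ}.


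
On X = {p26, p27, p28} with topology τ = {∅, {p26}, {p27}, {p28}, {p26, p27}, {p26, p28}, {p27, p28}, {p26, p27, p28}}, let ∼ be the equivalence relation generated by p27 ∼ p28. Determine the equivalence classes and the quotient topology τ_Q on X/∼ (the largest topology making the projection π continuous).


X/∼ = {[p26], [p27=p28]}; |τ_Q| = 4.

Equivalence classes: [p26], [p27=p28].
Quotient map π: X → X/∼ sends p26 ↦ [p26], p27 ↦ [p27=p28], p28 ↦ [p27=p28].
For each subset V ⊆ X/∼, compute π^{-1}(V) ⊆ X and check whether π^{-1}(V) ∈ τ. V is open in τ_Q iff π^{-1}(V) ∈ τ.
  V = {}: π^{-1}(V) = ∅ ∈ τ ✓.
  V = {[p26]}: π^{-1}(V) = {p26} ∈ τ ✓.
  V = {[p27=p28]}: π^{-1}(V) = {p27, p28} ∈ τ ✓.
  V = {[p26], [p27=p28]}: π^{-1}(V) = {p26, p27, p28} ∈ τ ✓.
Open sets in the quotient: τ_Q = {{}, {[p26]}, {[p27=p28]}, {[p26], [p27=p28]}} (4 elements).


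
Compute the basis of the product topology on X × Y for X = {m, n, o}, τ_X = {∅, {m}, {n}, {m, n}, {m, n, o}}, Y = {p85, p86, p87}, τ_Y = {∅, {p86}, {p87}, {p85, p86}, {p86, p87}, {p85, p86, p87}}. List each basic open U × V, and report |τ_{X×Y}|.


Basis B = {∅ × ∅, {m} × {p86}, {m} × {p87}, {n} × {p86}, {n} × {p87}, {m} × {p85, p86}, {m} × {p86, p87}, {m, n} × {p86}, {m, n} × {p87}, {n} × {p85, p86}, {n} × {p86, p87}, {m} × {p85, p86, p87}, {m, n, o} × {p86}, {m, n, o} × {p87}, {n} × {p85, p86, p87}, {m, n} × {p85, p86}, {m, n} × {p86, p87}, {m, n} × {p85, p86, p87}, {m, n, o} × {p85, p86}, {m, n, o} × {p86, p87}, {m, n, o} × {p85, p86, p87}}; |τ_{X×Y}| = 70.

Enumerate products U × V with U ∈ τ_X, V ∈ τ_Y (deduplicated):
  ∅ × ∅ = {} (∅)
  {m} × {p86} = {(m,p86)}
  {m} × {p87} = {(m,p87)}
  {n} × {p86} = {(n,p86)}
  {n} × {p87} = {(n,p87)}
  {m} × {p85, p86} = {(m,p85), (m,p86)}
  {m} × {p86, p87} = {(m,p86), (m,p87)}
  {m, n} × {p86} = {(m,p86), (n,p86)}
  {m, n} × {p87} = {(m,p87), (n,p87)}
  {n} × {p85, p86} = {(n,p85), (n,p86)}
  {n} × {p86, p87} = {(n,p86), (n,p87)}
  {m} × {p85, p86, p87} = {(m,p85), (m,p86), (m,p87)}
  {m, n, o} × {p86} = {(m,p86), (n,p86), (o,p86)}
  {m, n, o} × {p87} = {(m,p87), (n,p87), (o,p87)}
  {n} × {p85, p86, p87} = {(n,p85), (n,p86), (n,p87)}
  {m, n} × {p85, p86} = {(m,p85), (m,p86), (n,p85), (n,p86)}
  {m, n} × {p86, p87} = {(m,p86), (m,p87), (n,p86), (n,p87)}
  {m, n} × {p85, p86, p87} = {(m,p85), (m,p86), (m,p87), (n,p85), (n,p86), (n,p87)}
  {m, n, o} × {p85, p86} = {(m,p85), (m,p86), (n,p85), (n,p86), (o,p85), (o,p86)}
  {m, n, o} × {p86, p87} = {(m,p86), (m,p87), (n,p86), (n,p87), (o,p86), (o,p87)}
  {m, n, o} × {p85, p86, p87} = {(m,p85), (m,p86), (m,p87), (n,p85), (n,p86), (n,p87), (o,p85), (o,p86), (o,p87)}
These 21 distinct sets form the basis B.
Close under arbitrary unions to get τ_{X×Y}; counting gives |τ_{X×Y}| = 70.


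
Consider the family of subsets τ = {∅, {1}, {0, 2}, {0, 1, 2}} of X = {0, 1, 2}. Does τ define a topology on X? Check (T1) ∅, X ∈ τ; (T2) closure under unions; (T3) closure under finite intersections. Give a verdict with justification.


τ IS a topology on X.

Axiom (T1): ∅ ∈ τ? Yes; X ∈ τ? Yes.
Axiom (T2/T3): check pairwise unions and intersections of members of τ.
All pairwise intersections and unions checked — each lies in τ. Therefore τ satisfies (T1), (T2), (T3): it IS a topology on X.


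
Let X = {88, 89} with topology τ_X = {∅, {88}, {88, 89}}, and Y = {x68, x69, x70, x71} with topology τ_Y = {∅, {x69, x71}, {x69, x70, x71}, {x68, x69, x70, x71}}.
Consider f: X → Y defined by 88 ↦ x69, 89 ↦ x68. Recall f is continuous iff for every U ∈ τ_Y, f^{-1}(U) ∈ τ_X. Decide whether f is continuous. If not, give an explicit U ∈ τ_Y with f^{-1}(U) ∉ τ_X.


f IS continuous.

Compute f^{-1}(U) for each U ∈ τ_Y:
  U = ∅: f^{-1}(U) = ∅ ∈ τ_X ✓.
  U = {x69, x71}: f^{-1}(U) = {88} ∈ τ_X ✓.
  U = {x69, x70, x71}: f^{-1}(U) = {88} ∈ τ_X ✓.
  U = {x68, x69, x70, x71}: f^{-1}(U) = {88, 89} ∈ τ_X ✓.
Every preimage lies in τ_X, so f IS continuous.


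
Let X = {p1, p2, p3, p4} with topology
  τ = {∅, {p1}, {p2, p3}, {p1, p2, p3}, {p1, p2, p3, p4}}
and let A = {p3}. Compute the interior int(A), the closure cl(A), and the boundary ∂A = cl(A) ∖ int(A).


int(A) = ∅, cl(A) = {p2, p3, p4}, ∂A = {p2, p3, p4}.

Closed sets in (X, τ) are complements of opens:
  closed(X, τ) = {∅, {p4}, {p1, p4}, {p2, p3, p4}, {p1, p2, p3, p4}}.
int(A) = ⋃ {U ∈ τ : U ⊆ A}. Opens contained in A: ∅.
Taking the union of these: int(A) = ∅.
cl(A) = ⋂ {C closed : A ⊆ C}. Closed sets containing A: {p2, p3, p4}, {p1, p2, p3, p4}.
Intersecting these: cl(A) = {p2, p3, p4}.
∂A = cl(A) ∖ int(A) = {p2, p3, p4} ∖ ∅ = {p2, p3, p4}.


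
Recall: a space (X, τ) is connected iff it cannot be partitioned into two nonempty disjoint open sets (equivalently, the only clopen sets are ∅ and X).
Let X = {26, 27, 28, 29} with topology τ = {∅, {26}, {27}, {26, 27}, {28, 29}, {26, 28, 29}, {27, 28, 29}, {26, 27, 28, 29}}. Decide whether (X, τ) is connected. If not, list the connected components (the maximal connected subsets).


(X, τ) is disconnected; components = [{26}, {27}, {28, 29}].

Find clopen sets (U ∈ τ with X ∖ U ∈ τ):
  U = ∅, X ∖ U = {26, 27, 28, 29} — both open, so U is clopen.
  U = {26}, X ∖ U = {27, 28, 29} — both open, so U is clopen.
  U = {27}, X ∖ U = {26, 28, 29} — both open, so U is clopen.
  U = {26, 27}, X ∖ U = {28, 29} — both open, so U is clopen.
  U = {28, 29}, X ∖ U = {26, 27} — both open, so U is clopen.
  U = {26, 28, 29}, X ∖ U = {27} — both open, so U is clopen.
  U = {27, 28, 29}, X ∖ U = {26} — both open, so U is clopen.
  U = {26, 27, 28, 29}, X ∖ U = ∅ — both open, so U is clopen.
Nontrivial clopen(s) exist: e.g. {28, 29}. So (X, τ) is disconnected.
Compute connected components by grouping points that agree on all clopens:
  component: {26}
  component: {27}
  component: {28, 29}


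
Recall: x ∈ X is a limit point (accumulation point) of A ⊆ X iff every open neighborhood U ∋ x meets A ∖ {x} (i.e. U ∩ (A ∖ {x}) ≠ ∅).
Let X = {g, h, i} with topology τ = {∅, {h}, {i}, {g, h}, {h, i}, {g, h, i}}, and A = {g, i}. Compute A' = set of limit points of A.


A' = ∅

For each x ∈ X, list the open sets U ∈ τ with x ∈ U, then check whether U ∩ (A ∖ {x}) ≠ ∅ for every such U.
  x = g: open {g, h} ∋ x has {g, h} ∩ (A ∖ {g}) = ∅, so x is NOT a limit point.
  x = h: open {h} ∋ x has {h} ∩ (A ∖ {h}) = ∅, so x is NOT a limit point.
  x = i: open {i} ∋ x has {i} ∩ (A ∖ {i}) = ∅, so x is NOT a limit point.
Collecting: A' = ∅.


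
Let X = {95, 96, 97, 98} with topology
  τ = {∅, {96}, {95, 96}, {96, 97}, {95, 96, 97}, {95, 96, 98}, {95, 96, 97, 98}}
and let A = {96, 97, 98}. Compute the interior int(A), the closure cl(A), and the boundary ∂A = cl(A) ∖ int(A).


int(A) = {96, 97}, cl(A) = {95, 96, 97, 98}, ∂A = {95, 98}.

Closed sets in (X, τ) are complements of opens:
  closed(X, τ) = {∅, {97}, {98}, {95, 98}, {97, 98}, {95, 97, 98}, {95, 96, 97, 98}}.
int(A) = ⋃ {U ∈ τ : U ⊆ A}. Opens contained in A: ∅, {96}, {96, 97}.
Taking the union of these: int(A) = {96, 97}.
cl(A) = ⋂ {C closed : A ⊆ C}. Closed sets containing A: {95, 96, 97, 98}.
Intersecting these: cl(A) = {95, 96, 97, 98}.
∂A = cl(A) ∖ int(A) = {95, 96, 97, 98} ∖ {96, 97} = {95, 98}.


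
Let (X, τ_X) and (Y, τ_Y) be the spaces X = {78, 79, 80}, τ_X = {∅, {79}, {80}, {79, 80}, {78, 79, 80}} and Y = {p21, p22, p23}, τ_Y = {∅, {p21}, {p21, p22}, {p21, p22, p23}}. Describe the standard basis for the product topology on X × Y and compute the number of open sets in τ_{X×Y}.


Basis B = {∅ × ∅, {79} × {p21}, {80} × {p21}, {79} × {p21, p22}, {79, 80} × {p21}, {80} × {p21, p22}, {78, 79, 80} × {p21}, {79} × {p21, p22, p23}, {80} × {p21, p22, p23}, {79, 80} × {p21, p22}, {78, 79, 80} × {p21, p22}, {79, 80} × {p21, p22, p23}, {78, 79, 80} × {p21, p22, p23}}; |τ_{X×Y}| = 30.

Enumerate products U × V with U ∈ τ_X, V ∈ τ_Y (deduplicated):
  ∅ × ∅ = {} (∅)
  {79} × {p21} = {(79,p21)}
  {80} × {p21} = {(80,p21)}
  {79} × {p21, p22} = {(79,p21), (79,p22)}
  {79, 80} × {p21} = {(79,p21), (80,p21)}
  {80} × {p21, p22} = {(80,p21), (80,p22)}
  {78, 79, 80} × {p21} = {(78,p21), (79,p21), (80,p21)}
  {79} × {p21, p22, p23} = {(79,p21), (79,p22), (79,p23)}
  {80} × {p21, p22, p23} = {(80,p21), (80,p22), (80,p23)}
  {79, 80} × {p21, p22} = {(79,p21), (79,p22), (80,p21), (80,p22)}
  {78, 79, 80} × {p21, p22} = {(78,p21), (78,p22), (79,p21), (79,p22), (80,p21), (80,p22)}
  {79, 80} × {p21, p22, p23} = {(79,p21), (79,p22), (79,p23), (80,p21), (80,p22), (80,p23)}
  {78, 79, 80} × {p21, p22, p23} = {(78,p21), (78,p22), (78,p23), (79,p21), (79,p22), (79,p23), (80,p21), (80,p22), (80,p23)}
These 13 distinct sets form the basis B.
Close under arbitrary unions to get τ_{X×Y}; counting gives |τ_{X×Y}| = 30.


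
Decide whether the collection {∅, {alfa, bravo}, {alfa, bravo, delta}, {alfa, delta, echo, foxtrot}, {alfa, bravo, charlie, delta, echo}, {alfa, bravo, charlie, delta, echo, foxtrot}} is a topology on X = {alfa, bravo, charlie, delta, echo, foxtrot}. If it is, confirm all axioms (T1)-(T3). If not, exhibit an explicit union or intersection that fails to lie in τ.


τ is NOT a topology on X.

Axiom (T1): ∅ ∈ τ? Yes; X ∈ τ? Yes.
Axiom (T2/T3): check pairwise unions and intersections of members of τ.
Counterexample for (T3): {alfa, bravo} ∩ {alfa, delta, echo, foxtrot} = {alfa} ∉ τ. Therefore τ is NOT a topology.


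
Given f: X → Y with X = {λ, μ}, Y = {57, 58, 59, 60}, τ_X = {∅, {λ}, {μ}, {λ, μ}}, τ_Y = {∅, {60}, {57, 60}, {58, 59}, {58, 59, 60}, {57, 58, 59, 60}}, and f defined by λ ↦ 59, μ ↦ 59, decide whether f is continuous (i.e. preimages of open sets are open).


f IS continuous.

Compute f^{-1}(U) for each U ∈ τ_Y:
  U = ∅: f^{-1}(U) = ∅ ∈ τ_X ✓.
  U = {60}: f^{-1}(U) = ∅ ∈ τ_X ✓.
  U = {57, 60}: f^{-1}(U) = ∅ ∈ τ_X ✓.
  U = {58, 59}: f^{-1}(U) = {λ, μ} ∈ τ_X ✓.
  U = {58, 59, 60}: f^{-1}(U) = {λ, μ} ∈ τ_X ✓.
  U = {57, 58, 59, 60}: f^{-1}(U) = {λ, μ} ∈ τ_X ✓.
Every preimage lies in τ_X, so f IS continuous.


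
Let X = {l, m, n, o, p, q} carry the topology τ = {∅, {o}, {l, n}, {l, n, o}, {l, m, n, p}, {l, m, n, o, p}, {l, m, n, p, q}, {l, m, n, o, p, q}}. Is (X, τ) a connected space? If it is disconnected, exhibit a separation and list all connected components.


(X, τ) is disconnected; components = [{o}, {l, m, n, p, q}].

Find clopen sets (U ∈ τ with X ∖ U ∈ τ):
  U = ∅, X ∖ U = {l, m, n, o, p, q} — both open, so U is clopen.
  U = {o}, X ∖ U = {l, m, n, p, q} — both open, so U is clopen.
  U = {l, m, n, p, q}, X ∖ U = {o} — both open, so U is clopen.
  U = {l, m, n, o, p, q}, X ∖ U = ∅ — both open, so U is clopen.
Nontrivial clopen(s) exist: e.g. {l, m, n, p, q}. So (X, τ) is disconnected.
Compute connected components by grouping points that agree on all clopens:
  component: {o}
  component: {l, m, n, p, q}


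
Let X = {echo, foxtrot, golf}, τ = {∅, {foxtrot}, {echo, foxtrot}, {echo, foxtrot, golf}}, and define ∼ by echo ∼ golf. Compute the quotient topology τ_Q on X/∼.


X/∼ = {[echo=golf], [foxtrot]}; |τ_Q| = 3.

Equivalence classes: [echo=golf], [foxtrot].
Quotient map π: X → X/∼ sends echo ↦ [echo=golf], foxtrot ↦ [foxtrot], golf ↦ [echo=golf].
For each subset V ⊆ X/∼, compute π^{-1}(V) ⊆ X and check whether π^{-1}(V) ∈ τ. V is open in τ_Q iff π^{-1}(V) ∈ τ.
  V = {}: π^{-1}(V) = ∅ ∈ τ ✓.
  V = {[echo=golf]}: π^{-1}(V) = {echo, golf} ∉ τ ✗.
  V = {[foxtrot]}: π^{-1}(V) = {foxtrot} ∈ τ ✓.
  V = {[echo=golf], [foxtrot]}: π^{-1}(V) = {echo, foxtrot, golf} ∈ τ ✓.
Open sets in the quotient: τ_Q = {{}, {[foxtrot]}, {[echo=golf], [foxtrot]}} (3 elements).


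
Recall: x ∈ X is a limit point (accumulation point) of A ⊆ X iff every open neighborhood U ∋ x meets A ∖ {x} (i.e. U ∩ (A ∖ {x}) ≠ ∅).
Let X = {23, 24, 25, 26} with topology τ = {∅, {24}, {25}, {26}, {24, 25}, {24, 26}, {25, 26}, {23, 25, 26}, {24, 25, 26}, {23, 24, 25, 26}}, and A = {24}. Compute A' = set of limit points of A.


A' = ∅

For each x ∈ X, list the open sets U ∈ τ with x ∈ U, then check whether U ∩ (A ∖ {x}) ≠ ∅ for every such U.
  x = 23: open {23, 25, 26} ∋ x has {23, 25, 26} ∩ (A ∖ {23}) = ∅, so x is NOT a limit point.
  x = 24: open {24} ∋ x has {24} ∩ (A ∖ {24}) = ∅, so x is NOT a limit point.
  x = 25: open {25} ∋ x has {25} ∩ (A ∖ {25}) = ∅, so x is NOT a limit point.
  x = 26: open {26} ∋ x has {26} ∩ (A ∖ {26}) = ∅, so x is NOT a limit point.
Collecting: A' = ∅.


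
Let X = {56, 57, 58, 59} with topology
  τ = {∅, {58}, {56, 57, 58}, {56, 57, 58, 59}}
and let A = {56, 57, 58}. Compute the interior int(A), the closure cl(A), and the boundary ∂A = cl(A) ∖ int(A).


int(A) = {56, 57, 58}, cl(A) = {56, 57, 58, 59}, ∂A = {59}.

Closed sets in (X, τ) are complements of opens:
  closed(X, τ) = {∅, {59}, {56, 57, 59}, {56, 57, 58, 59}}.
int(A) = ⋃ {U ∈ τ : U ⊆ A}. Opens contained in A: ∅, {58}, {56, 57, 58}.
Taking the union of these: int(A) = {56, 57, 58}.
cl(A) = ⋂ {C closed : A ⊆ C}. Closed sets containing A: {56, 57, 58, 59}.
Intersecting these: cl(A) = {56, 57, 58, 59}.
∂A = cl(A) ∖ int(A) = {56, 57, 58, 59} ∖ {56, 57, 58} = {59}.


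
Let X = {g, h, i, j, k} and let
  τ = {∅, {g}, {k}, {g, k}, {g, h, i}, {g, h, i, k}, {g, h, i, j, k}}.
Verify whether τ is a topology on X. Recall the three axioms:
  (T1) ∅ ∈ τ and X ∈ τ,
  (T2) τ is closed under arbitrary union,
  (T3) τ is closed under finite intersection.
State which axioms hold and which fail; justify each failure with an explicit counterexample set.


τ IS a topology on X.

Axiom (T1): ∅ ∈ τ? Yes; X ∈ τ? Yes.
Axiom (T2/T3): check pairwise unions and intersections of members of τ.
All pairwise intersections and unions checked — each lies in τ. Therefore τ satisfies (T1), (T2), (T3): it IS a topology on X.


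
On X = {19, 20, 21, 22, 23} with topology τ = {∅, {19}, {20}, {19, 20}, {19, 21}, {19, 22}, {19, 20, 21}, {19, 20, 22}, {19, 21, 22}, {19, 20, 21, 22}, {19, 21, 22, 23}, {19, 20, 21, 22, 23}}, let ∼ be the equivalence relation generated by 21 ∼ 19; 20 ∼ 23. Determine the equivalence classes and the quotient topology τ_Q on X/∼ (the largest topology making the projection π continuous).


X/∼ = {[19=21], [20=23], [22]}; |τ_Q| = 4.

Equivalence classes: [19=21], [20=23], [22].
Quotient map π: X → X/∼ sends 19 ↦ [19=21], 20 ↦ [20=23], 21 ↦ [19=21], 22 ↦ [22], 23 ↦ [20=23].
For each subset V ⊆ X/∼, compute π^{-1}(V) ⊆ X and check whether π^{-1}(V) ∈ τ. V is open in τ_Q iff π^{-1}(V) ∈ τ.
  V = {}: π^{-1}(V) = ∅ ∈ τ ✓.
  V = {[19=21]}: π^{-1}(V) = {19, 21} ∈ τ ✓.
  V = {[20=23]}: π^{-1}(V) = {20, 23} ∉ τ ✗.
  V = {[19=21], [20=23]}: π^{-1}(V) = {19, 20, 21, 23} ∉ τ ✗.
  V = {[22]}: π^{-1}(V) = {22} ∉ τ ✗.
  V = {[19=21], [22]}: π^{-1}(V) = {19, 21, 22} ∈ τ ✓.
  V = {[20=23], [22]}: π^{-1}(V) = {20, 22, 23} ∉ τ ✗.
  V = {[19=21], [20=23], [22]}: π^{-1}(V) = {19, 20, 21, 22, 23} ∈ τ ✓.
Open sets in the quotient: τ_Q = {{}, {[19=21]}, {[19=21], [22]}, {[19=21], [20=23], [22]}} (4 elements).


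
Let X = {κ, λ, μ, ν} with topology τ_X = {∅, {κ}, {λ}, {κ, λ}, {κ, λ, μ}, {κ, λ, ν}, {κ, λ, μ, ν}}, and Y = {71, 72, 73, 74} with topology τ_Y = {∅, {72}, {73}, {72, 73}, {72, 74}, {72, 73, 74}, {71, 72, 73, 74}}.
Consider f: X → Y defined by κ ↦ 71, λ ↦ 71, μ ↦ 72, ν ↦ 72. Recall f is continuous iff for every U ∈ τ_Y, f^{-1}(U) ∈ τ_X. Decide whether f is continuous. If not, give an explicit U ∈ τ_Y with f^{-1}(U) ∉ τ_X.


f is NOT continuous.

Compute f^{-1}(U) for each U ∈ τ_Y:
  U = ∅: f^{-1}(U) = ∅ ∈ τ_X ✓.
  U = {72}: f^{-1}(U) = {μ, ν} ∉ τ_X ✗.
  U = {73}: f^{-1}(U) = ∅ ∈ τ_X ✓.
  U = {72, 73}: f^{-1}(U) = {μ, ν} ∉ τ_X ✗.
  U = {72, 74}: f^{-1}(U) = {μ, ν} ∉ τ_X ✗.
  U = {72, 73, 74}: f^{-1}(U) = {μ, ν} ∉ τ_X ✗.
  U = {71, 72, 73, 74}: f^{-1}(U) = {κ, λ, μ, ν} ∈ τ_X ✓.
Found U = {72} with f^{-1}(U) = {μ, ν} not in τ_X. Therefore f is NOT continuous.


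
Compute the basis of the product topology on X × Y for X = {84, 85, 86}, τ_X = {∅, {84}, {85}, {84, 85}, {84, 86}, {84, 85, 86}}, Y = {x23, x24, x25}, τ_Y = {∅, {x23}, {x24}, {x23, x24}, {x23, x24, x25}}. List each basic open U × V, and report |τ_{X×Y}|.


Basis B = {∅ × ∅, {84} × {x23}, {84} × {x24}, {85} × {x23}, {85} × {x24}, {84} × {x23, x24}, {84, 85} × {x23}, {84, 86} × {x23}, {84, 85} × {x24}, {84, 86} × {x24}, {85} × {x23, x24}, {84} × {x23, x24, x25}, {84, 85, 86} × {x23}, {84, 85, 86} × {x24}, {85} × {x23, x24, x25}, {84, 85} × {x23, x24}, {84, 86} × {x23, x24}, {84, 85} × {x23, x24, x25}, {84, 86} × {x23, x24, x25}, {84, 85, 86} × {x23, x24}, {84, 85, 86} × {x23, x24, x25}}; |τ_{X×Y}| = 70.

Enumerate products U × V with U ∈ τ_X, V ∈ τ_Y (deduplicated):
  ∅ × ∅ = {} (∅)
  {84} × {x23} = {(84,x23)}
  {84} × {x24} = {(84,x24)}
  {85} × {x23} = {(85,x23)}
  {85} × {x24} = {(85,x24)}
  {84} × {x23, x24} = {(84,x23), (84,x24)}
  {84, 85} × {x23} = {(84,x23), (85,x23)}
  {84, 86} × {x23} = {(84,x23), (86,x23)}
  {84, 85} × {x24} = {(84,x24), (85,x24)}
  {84, 86} × {x24} = {(84,x24), (86,x24)}
  {85} × {x23, x24} = {(85,x23), (85,x24)}
  {84} × {x23, x24, x25} = {(84,x23), (84,x24), (84,x25)}
  {84, 85, 86} × {x23} = {(84,x23), (85,x23), (86,x23)}
  {84, 85, 86} × {x24} = {(84,x24), (85,x24), (86,x24)}
  {85} × {x23, x24, x25} = {(85,x23), (85,x24), (85,x25)}
  {84, 85} × {x23, x24} = {(84,x23), (84,x24), (85,x23), (85,x24)}
  {84, 86} × {x23, x24} = {(84,x23), (84,x24), (86,x23), (86,x24)}
  {84, 85} × {x23, x24, x25} = {(84,x23), (84,x24), (84,x25), (85,x23), (85,x24), (85,x25)}
  {84, 86} × {x23, x24, x25} = {(84,x23), (84,x24), (84,x25), (86,x23), (86,x24), (86,x25)}
  {84, 85, 86} × {x23, x24} = {(84,x23), (84,x24), (85,x23), (85,x24), (86,x23), (86,x24)}
  {84, 85, 86} × {x23, x24, x25} = {(84,x23), (84,x24), (84,x25), (85,x23), (85,x24), (85,x25), (86,x23), (86,x24), (86,x25)}
These 21 distinct sets form the basis B.
Close under arbitrary unions to get τ_{X×Y}; counting gives |τ_{X×Y}| = 70.


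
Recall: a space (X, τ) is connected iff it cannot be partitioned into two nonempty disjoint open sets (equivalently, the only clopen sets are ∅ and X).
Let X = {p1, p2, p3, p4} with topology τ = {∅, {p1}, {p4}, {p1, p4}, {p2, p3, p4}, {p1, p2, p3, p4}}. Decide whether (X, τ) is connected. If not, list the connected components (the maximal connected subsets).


(X, τ) is disconnected; components = [{p1}, {p2, p3, p4}].

Find clopen sets (U ∈ τ with X ∖ U ∈ τ):
  U = ∅, X ∖ U = {p1, p2, p3, p4} — both open, so U is clopen.
  U = {p1}, X ∖ U = {p2, p3, p4} — both open, so U is clopen.
  U = {p2, p3, p4}, X ∖ U = {p1} — both open, so U is clopen.
  U = {p1, p2, p3, p4}, X ∖ U = ∅ — both open, so U is clopen.
Nontrivial clopen(s) exist: e.g. {p2, p3, p4}. So (X, τ) is disconnected.
Compute connected components by grouping points that agree on all clopens:
  component: {p1}
  component: {p2, p3, p4}
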